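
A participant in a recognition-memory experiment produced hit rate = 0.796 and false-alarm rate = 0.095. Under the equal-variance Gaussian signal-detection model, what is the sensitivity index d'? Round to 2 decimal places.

z(0.796) = 0.827, z(0.095) = -1.311
d' = z(H) − z(FA) = 0.827 − (-1.311) = 2.138

d' = 2.14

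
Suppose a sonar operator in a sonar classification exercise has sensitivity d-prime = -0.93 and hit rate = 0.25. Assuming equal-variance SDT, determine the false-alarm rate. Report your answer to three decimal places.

z(hit rate) = z(0.25) = -0.6745
z(FA) = z(H) − d' = -0.6745 − (-0.93) = 0.2555
false-alarm rate = Φ(0.2555) = 0.6008

false-alarm rate = 0.601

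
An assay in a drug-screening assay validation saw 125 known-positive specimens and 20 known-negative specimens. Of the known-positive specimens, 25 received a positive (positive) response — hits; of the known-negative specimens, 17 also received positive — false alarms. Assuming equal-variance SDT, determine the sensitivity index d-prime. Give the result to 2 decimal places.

H = 25/125 = 0.2000
FA = 17/20 = 0.8500
z(H) = -0.842
z(FA) = 1.036
d' = z(H) − z(FA) = -0.842 − 1.036 = -1.878

d-prime = -1.88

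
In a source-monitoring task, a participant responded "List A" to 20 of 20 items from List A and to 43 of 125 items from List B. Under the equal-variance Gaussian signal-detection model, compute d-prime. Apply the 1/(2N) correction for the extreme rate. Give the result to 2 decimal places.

d-prime = 2.36

The hit rate is 20/20 = 1, so apply the 1/(2N) correction: H → 1 − 1/(2·20) = 0.97500.
z(H) = z(0.97500) = 1.960
z(FA) = z(0.34400) = -0.402
d' = 1.960 − (-0.402) = 2.362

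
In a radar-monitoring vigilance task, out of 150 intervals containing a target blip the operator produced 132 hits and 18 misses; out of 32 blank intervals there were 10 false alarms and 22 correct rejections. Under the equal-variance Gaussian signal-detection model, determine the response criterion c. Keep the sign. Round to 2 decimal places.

c = -0.34

H = 132/150 = 0.8800
FA = 10/32 = 0.3125
z(0.8800) = 1.1750, z(0.3125) = -0.4888
c = −½·[z(H) + z(FA)] = −0.5 × (1.1750 + (-0.4888)) = -0.3431
c < 0: the operator has a liberal response bias.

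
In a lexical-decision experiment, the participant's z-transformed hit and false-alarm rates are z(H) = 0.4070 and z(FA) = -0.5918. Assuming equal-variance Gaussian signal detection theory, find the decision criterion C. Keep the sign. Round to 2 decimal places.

c = −½·[z(H) + z(FA)] = −½·(0.4070 + (-0.5918)) = 0.0924

C = 0.09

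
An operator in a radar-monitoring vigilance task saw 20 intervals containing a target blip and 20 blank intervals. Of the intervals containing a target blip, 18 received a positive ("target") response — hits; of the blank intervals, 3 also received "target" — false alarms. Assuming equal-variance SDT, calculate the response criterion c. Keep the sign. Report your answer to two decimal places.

c = -0.12

H = 18/20 = 0.9000
FA = 3/20 = 0.1500
z(0.9000) = 1.282, z(0.1500) = -1.036
c = −½·[z(H) + z(FA)] = −0.5 × (1.282 + (-1.036)) = -0.123
c < 0: the operator has a liberal response bias.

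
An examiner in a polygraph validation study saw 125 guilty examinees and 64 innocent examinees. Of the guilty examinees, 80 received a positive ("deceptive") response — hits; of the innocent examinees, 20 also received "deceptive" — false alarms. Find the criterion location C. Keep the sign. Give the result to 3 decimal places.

C = 0.065

H = 80/125 = 0.6400
FA = 20/64 = 0.3125
z(0.6400) = 0.3585, z(0.3125) = -0.4888
c = −½·[z(H) + z(FA)] = −0.5 × (0.3585 + (-0.4888)) = 0.06515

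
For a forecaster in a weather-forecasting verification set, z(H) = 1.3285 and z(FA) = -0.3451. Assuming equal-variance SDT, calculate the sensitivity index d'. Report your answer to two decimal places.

d' = z(H) − z(FA) = 1.3285 − (-0.3451) = 1.6736

d' = 1.67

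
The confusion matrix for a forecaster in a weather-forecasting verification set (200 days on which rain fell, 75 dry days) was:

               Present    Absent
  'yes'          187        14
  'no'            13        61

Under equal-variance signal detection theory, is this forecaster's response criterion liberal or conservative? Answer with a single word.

z(H) = 1.514, z(FA) = -0.890
c = −½·(z(H) + z(FA)) = -0.312
c < 0 → liberal criterion (biased toward responding “yes”).

liberal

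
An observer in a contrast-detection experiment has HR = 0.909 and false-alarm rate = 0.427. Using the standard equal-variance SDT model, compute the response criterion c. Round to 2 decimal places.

c = -0.58

z(H) = z(0.909) = 1.3346
z(FA) = z(0.427) = -0.1840
c = −½·[z(H) + z(FA)] = −0.5 × (1.3346 + (-0.1840)) = -0.5753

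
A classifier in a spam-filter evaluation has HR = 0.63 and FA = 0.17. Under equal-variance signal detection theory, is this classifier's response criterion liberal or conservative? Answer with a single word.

conservative

z(H) = 0.332, z(FA) = -0.954
c = −½·(z(H) + z(FA)) = 0.311
c > 0 → conservative criterion (biased toward responding “no”).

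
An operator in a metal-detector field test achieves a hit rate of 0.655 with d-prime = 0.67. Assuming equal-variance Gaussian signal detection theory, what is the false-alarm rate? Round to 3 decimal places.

false-alarm rate = 0.393

z(hit rate) = z(0.655) = 0.3989
z(FA) = z(H) − d' = 0.3989 − 0.67 = -0.2711
false-alarm rate = Φ(-0.2711) = 0.3932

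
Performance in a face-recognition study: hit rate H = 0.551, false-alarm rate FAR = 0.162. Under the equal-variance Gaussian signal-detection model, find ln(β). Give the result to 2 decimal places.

ln β = 0.48

z(H) = 0.128
z(FA) = -0.986
ln β = −½·[z(H)² − z(FA)²] = −0.5 × (0.016 − 0.972) = 0.478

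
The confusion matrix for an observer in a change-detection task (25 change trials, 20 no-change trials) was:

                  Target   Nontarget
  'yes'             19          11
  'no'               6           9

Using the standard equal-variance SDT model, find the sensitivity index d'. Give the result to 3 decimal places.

d' = 0.581

H = 19/25 = 0.7600
FA = 11/20 = 0.5500
z(0.7600) = 0.7063, z(0.5500) = 0.1257
d' = z(H) − z(FA) = 0.7063 − 0.1257 = 0.5806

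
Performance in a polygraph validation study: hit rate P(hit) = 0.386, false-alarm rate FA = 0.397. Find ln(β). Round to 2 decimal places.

ln β = -0.01

z(H) = -0.290
z(FA) = -0.261
ln β = −½·[z(H)² − z(FA)²] = −0.5 × (0.084 − 0.068) = -0.008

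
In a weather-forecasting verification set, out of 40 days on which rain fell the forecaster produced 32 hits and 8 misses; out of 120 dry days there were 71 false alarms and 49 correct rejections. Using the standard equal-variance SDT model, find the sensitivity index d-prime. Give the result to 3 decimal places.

H = 32/40 = 0.8000
FA = 71/120 = 0.5917
Φ⁻¹(H) = 0.8416
Φ⁻¹(FA) = 0.2319
d' = z(H) − z(FA) = 0.8416 − 0.2319 = 0.6097

d-prime = 0.610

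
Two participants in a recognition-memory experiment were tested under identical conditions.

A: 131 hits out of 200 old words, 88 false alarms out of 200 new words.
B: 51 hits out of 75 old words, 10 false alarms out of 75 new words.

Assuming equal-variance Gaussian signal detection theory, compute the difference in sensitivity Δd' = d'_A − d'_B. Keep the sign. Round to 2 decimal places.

A: z(0.6550) = 0.399, z(0.4400) = -0.151, d' = 0.550
B: z(0.6800) = 0.468, z(0.1333) = -1.111, d' = 1.579
Δd' = d'_A − d'_B = 0.550 − 1.579 = -1.029
B has the higher sensitivity.

Δd' = -1.03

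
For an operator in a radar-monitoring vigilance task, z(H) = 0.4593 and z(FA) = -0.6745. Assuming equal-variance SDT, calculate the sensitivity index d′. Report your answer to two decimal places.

d' = z(H) − z(FA) = 0.4593 − (-0.6745) = 1.1338

d′ = 1.13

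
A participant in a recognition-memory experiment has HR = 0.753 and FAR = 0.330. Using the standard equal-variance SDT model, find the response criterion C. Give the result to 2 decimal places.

z(0.753) = 0.6840, z(0.330) = -0.4399
c = −½·[z(H) + z(FA)] = −0.5 × (0.6840 + (-0.4399)) = -0.12205
c < 0: the participant has a liberal response bias.

C = -0.12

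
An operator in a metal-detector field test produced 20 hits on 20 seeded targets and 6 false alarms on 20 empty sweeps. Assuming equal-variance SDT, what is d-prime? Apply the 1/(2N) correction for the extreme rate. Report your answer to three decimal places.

The hit rate is 20/20 = 1, so apply the 1/(2N) correction: H → 1 − 1/(2·20) = 0.97500.
z(H) = z(0.97500) = 1.9600
z(FA) = z(0.30000) = -0.5244
d' = 1.9600 − (-0.5244) = 2.4844

d-prime = 2.484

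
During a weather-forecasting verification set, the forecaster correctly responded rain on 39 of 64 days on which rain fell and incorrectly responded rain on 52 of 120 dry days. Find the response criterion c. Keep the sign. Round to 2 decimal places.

c = -0.05

H = 39/64 = 0.6094
FA = 52/120 = 0.4333
z(0.6094) = 0.2778, z(0.4333) = -0.1680
c = −½·[z(H) + z(FA)] = −0.5 × (0.2778 + (-0.1680)) = -0.0549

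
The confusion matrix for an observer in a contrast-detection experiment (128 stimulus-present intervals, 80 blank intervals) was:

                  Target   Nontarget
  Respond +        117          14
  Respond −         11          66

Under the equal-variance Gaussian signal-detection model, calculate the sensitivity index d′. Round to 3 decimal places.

H = 117/128 = 0.9141
FA = 14/80 = 0.1750
Φ⁻¹(H) = Φ⁻¹(0.9141) = 1.3664
Φ⁻¹(FA) = Φ⁻¹(0.1750) = -0.9346
d' = z(H) − z(FA) = 1.3664 − (-0.9346) = 2.3010

d′ = 2.301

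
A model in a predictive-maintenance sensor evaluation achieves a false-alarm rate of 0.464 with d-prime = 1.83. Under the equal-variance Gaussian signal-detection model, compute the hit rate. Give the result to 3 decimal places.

hit rate = 0.959

z(false-alarm rate) = z(0.464) = -0.0904
z(H) = z(FA) + d' = -0.0904 + 1.83 = 1.7396
hit rate = Φ(1.7396) = 0.9590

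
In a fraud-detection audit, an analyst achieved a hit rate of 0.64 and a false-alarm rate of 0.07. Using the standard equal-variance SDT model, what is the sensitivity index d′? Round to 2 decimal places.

d′ = 1.83

z(H) = z(0.64) = 0.3585
z(FA) = z(0.07) = -1.4758
d' = z(H) − z(FA) = 0.3585 − (-1.4758) = 1.8343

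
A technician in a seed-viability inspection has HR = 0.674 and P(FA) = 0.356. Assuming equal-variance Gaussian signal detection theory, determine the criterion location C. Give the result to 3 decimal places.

C = -0.041

z(H) = z(0.674) = 0.4510
z(FA) = z(0.356) = -0.3692
c = −½·[z(H) + z(FA)] = −0.5 × (0.4510 + (-0.3692)) = -0.0409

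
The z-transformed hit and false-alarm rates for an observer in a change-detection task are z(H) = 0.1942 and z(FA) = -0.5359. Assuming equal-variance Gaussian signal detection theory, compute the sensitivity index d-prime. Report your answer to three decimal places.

d' = z(H) − z(FA) = 0.1942 − (-0.5359) = 0.7301

d-prime = 0.730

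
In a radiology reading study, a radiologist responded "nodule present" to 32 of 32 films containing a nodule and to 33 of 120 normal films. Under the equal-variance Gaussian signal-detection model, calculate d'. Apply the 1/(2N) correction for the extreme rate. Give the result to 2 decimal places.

d' = 2.75

The hit rate is 32/32 = 1, so apply the 1/(2N) correction: H → 1 − 1/(2·32) = 0.98438.
z(H) = z(0.98438) = 2.154
z(FA) = z(0.27500) = -0.598
d' = 2.154 − (-0.598) = 2.752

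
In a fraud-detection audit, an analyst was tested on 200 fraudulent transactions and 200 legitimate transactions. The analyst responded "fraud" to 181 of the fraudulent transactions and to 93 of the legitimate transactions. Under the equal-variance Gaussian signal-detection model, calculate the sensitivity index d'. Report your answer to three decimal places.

d' = 1.398

H = 181/200 = 0.9050
FA = 93/200 = 0.4650
Φ⁻¹(0.9050) = 1.3106, Φ⁻¹(0.4650) = -0.0878
d' = z(H) − z(FA) = 1.3106 − (-0.0878) = 1.3984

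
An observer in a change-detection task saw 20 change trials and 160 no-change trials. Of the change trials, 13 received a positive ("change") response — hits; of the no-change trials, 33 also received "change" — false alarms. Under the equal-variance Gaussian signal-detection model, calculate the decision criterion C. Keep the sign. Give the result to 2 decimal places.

C = 0.22

H = 13/20 = 0.6500
FA = 33/160 = 0.2062
z(H) = 0.3853
z(FA) = -0.8197
c = −½·[z(H) + z(FA)] = −0.5 × (0.3853 + (-0.8197)) = 0.2172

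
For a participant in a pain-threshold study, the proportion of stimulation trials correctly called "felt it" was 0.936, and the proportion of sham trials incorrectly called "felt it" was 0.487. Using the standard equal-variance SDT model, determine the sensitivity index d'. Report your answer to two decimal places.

d' = 1.55

Φ⁻¹(0.936) = 1.5220, Φ⁻¹(0.487) = -0.0326
d' = z(H) − z(FA) = 1.5220 − (-0.0326) = 1.5546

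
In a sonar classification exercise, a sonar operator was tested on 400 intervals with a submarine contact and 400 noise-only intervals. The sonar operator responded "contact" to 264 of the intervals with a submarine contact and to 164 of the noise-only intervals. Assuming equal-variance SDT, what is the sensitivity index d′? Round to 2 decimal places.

d′ = 0.64

H = 264/400 = 0.6600
FA = 164/400 = 0.4100
Φ⁻¹(H) = Φ⁻¹(0.6600) = 0.4125
Φ⁻¹(FA) = Φ⁻¹(0.4100) = -0.2275
d' = z(H) − z(FA) = 0.4125 − (-0.2275) = 0.6400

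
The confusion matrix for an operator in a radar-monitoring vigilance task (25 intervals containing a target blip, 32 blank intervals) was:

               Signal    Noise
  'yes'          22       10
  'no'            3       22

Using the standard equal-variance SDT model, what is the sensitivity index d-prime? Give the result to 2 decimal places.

H = 22/25 = 0.8800
FA = 10/32 = 0.3125
z(0.8800) = 1.1750, z(0.3125) = -0.4888
d' = z(H) − z(FA) = 1.1750 − (-0.4888) = 1.6638

d-prime = 1.66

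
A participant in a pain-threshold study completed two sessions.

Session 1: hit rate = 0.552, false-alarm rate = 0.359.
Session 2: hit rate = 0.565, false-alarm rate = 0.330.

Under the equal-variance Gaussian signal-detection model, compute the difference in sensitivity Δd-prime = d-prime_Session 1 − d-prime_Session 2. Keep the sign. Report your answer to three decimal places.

Session 1: z(0.552) = 0.1307, z(0.359) = -0.3611, d' = 0.4918
Session 2: z(0.565) = 0.1637, z(0.330) = -0.4399, d' = 0.6036
Δd' = d'_Session 1 − d'_Session 2 = 0.4918 − 0.6036 = -0.1118
Session 2 has the higher sensitivity.

Δd-prime = -0.112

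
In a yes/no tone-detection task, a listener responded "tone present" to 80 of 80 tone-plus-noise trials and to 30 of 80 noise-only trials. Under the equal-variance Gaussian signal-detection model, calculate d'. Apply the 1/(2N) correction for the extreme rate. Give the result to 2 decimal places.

d' = 2.82

The hit rate is 80/80 = 1, so apply the 1/(2N) correction: H → 1 − 1/(2·80) = 0.99375.
z(H) = z(0.99375) = 2.498
z(FA) = z(0.37500) = -0.319
d' = 2.498 − (-0.319) = 2.817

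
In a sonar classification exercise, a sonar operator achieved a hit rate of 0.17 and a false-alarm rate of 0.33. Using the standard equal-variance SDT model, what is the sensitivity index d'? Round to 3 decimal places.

z(H) = z(0.17) = -0.9542
z(FA) = z(0.33) = -0.4399
d' = z(H) − z(FA) = -0.9542 − (-0.4399) = -0.5143

d' = -0.514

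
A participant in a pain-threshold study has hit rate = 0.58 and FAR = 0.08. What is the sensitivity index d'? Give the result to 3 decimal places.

d' = 1.607

z(0.58) = 0.2019, z(0.08) = -1.4051
d' = z(H) − z(FA) = 0.2019 − (-1.4051) = 1.6070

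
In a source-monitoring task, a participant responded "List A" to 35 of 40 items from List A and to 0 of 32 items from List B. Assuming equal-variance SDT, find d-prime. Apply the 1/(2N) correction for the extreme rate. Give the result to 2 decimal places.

d-prime = 3.30

The false-alarm rate is 0/32 = 0, so apply the 1/(2N) correction: FA → 1/(2·32) = 0.01562.
z(H) = z(0.87500) = 1.150
z(FA) = z(0.01562) = -2.154
d' = 1.150 − (-2.154) = 3.304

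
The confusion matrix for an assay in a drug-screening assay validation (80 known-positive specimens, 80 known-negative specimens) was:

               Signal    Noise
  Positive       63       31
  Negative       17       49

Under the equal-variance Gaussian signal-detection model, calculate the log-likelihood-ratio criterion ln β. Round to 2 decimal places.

ln β = -0.28

H = 63/80 = 0.7875
FA = 31/80 = 0.3875
z(0.7875) = 0.798, z(0.3875) = -0.286
ln β = −½·[z(H)² − z(FA)²] = −0.5 × (0.637 − 0.082) = -0.2775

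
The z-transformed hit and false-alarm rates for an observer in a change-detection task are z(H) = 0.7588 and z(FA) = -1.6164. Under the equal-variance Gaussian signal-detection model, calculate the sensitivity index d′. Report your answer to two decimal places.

d′ = 2.38

d' = z(H) − z(FA) = 0.7588 − (-1.6164) = 2.3752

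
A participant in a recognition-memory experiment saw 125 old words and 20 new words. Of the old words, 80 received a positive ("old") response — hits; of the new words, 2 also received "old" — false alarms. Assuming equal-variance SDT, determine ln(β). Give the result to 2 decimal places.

ln β = 0.76

H = 80/125 = 0.6400
FA = 2/20 = 0.1000
z(0.6400) = 0.358, z(0.1000) = -1.282
ln β = −½·[z(H)² − z(FA)²] = −0.5 × (0.128 − 1.644) = 0.758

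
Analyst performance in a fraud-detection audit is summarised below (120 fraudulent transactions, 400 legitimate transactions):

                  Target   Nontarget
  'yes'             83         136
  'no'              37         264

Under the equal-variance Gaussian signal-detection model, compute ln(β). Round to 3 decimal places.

H = 83/120 = 0.6917
FA = 136/400 = 0.3400
Φ⁻¹(H) = Φ⁻¹(0.6917) = 0.5007
Φ⁻¹(FA) = Φ⁻¹(0.3400) = -0.4125
ln β = −½·[z(H)² − z(FA)²] = −0.5 × (0.2507 − 0.1702) = -0.04025

ln β = -0.040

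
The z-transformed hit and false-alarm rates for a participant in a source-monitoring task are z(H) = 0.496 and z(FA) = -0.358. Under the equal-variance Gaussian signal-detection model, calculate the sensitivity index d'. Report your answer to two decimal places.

d' = z(H) − z(FA) = 0.496 − (-0.358) = 0.854

d' = 0.85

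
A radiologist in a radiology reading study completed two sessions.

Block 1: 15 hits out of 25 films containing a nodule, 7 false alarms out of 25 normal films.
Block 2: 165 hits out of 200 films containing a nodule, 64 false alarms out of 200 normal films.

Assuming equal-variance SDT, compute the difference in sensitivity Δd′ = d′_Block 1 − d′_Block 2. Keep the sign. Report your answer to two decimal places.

Block 1: z(0.6000) = 0.253, z(0.2800) = -0.583, d' = 0.836
Block 2: z(0.8250) = 0.935, z(0.3200) = -0.468, d' = 1.403
Δd' = d'_Block 1 − d'_Block 2 = 0.836 − 1.403 = -0.567
Block 2 has the higher sensitivity.

Δd′ = -0.57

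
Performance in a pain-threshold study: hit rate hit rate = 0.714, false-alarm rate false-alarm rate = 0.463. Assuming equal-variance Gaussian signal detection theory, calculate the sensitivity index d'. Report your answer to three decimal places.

z(H) = 0.5651
z(FA) = -0.0929
d' = z(H) − z(FA) = 0.5651 − (-0.0929) = 0.6580

d' = 0.658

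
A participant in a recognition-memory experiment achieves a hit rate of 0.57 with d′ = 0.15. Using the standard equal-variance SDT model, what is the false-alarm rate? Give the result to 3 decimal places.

false-alarm rate = 0.511

z(hit rate) = z(0.57) = 0.1764
z(FA) = z(H) − d' = 0.1764 − 0.15 = 0.0264
false-alarm rate = Φ(0.0264) = 0.5105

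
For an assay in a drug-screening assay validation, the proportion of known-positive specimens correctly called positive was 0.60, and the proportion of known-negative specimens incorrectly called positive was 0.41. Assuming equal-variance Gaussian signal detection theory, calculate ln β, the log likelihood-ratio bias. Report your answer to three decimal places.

z(0.60) = 0.2533, z(0.41) = -0.2275
ln β = −½·[z(H)² − z(FA)²] = −0.5 × (0.0642 − 0.0518) = -0.0062

ln β = -0.006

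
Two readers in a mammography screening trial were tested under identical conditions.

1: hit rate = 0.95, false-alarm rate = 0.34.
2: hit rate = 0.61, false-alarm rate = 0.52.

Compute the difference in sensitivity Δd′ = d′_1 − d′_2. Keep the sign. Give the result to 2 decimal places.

1: z(0.95) = 1.645, z(0.34) = -0.412, d' = 2.057
2: z(0.61) = 0.279, z(0.52) = 0.050, d' = 0.229
Δd' = d'_1 − d'_2 = 2.057 − 0.229 = 1.828
1 has the higher sensitivity.

Δd′ = 1.83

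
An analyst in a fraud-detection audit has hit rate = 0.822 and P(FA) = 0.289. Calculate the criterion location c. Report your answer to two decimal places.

z(0.822) = 0.923, z(0.289) = -0.556
c = −½·[z(H) + z(FA)] = −0.5 × (0.923 + (-0.556)) = -0.1835

c = -0.18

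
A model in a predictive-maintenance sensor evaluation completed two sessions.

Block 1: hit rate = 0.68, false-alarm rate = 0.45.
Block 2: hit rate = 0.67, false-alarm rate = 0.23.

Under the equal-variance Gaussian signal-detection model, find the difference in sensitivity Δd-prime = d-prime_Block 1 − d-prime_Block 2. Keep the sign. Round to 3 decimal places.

Block 1: z(0.68) = 0.4677, z(0.45) = -0.1257, d' = 0.5934
Block 2: z(0.67) = 0.4399, z(0.23) = -0.7388, d' = 1.1787
Δd' = d'_Block 1 − d'_Block 2 = 0.5934 − 1.1787 = -0.5853
Block 2 has the higher sensitivity.

Δd-prime = -0.585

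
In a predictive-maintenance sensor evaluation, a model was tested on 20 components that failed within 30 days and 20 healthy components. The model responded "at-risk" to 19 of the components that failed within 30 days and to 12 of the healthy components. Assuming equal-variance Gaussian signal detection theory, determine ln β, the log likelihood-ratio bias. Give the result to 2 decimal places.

H = 19/20 = 0.9500
FA = 12/20 = 0.6000
z(0.9500) = 1.645, z(0.6000) = 0.253
ln β = −½·[z(H)² − z(FA)²] = −0.5 × (2.706 − 0.064) = -1.321

ln β = -1.32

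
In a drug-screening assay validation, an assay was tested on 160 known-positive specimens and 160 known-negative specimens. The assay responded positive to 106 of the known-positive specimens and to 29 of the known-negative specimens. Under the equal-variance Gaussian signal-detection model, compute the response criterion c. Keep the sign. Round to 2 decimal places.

H = 106/160 = 0.6625
FA = 29/160 = 0.1812
Φ⁻¹(H) = Φ⁻¹(0.6625) = 0.4193
Φ⁻¹(FA) = Φ⁻¹(0.1812) = -0.9108
c = −½·[z(H) + z(FA)] = −0.5 × (0.4193 + (-0.9108)) = 0.24575

c = 0.25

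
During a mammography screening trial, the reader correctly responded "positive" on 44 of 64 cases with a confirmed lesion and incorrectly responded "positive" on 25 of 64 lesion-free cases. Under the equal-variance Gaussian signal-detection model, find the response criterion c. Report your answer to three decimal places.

c = -0.106

H = 44/64 = 0.6875
FA = 25/64 = 0.3906
Φ⁻¹(0.6875) = 0.4888, Φ⁻¹(0.3906) = -0.2778
c = −½·[z(H) + z(FA)] = −0.5 × (0.4888 + (-0.2778)) = -0.1055
c < 0: the reader has a liberal response bias.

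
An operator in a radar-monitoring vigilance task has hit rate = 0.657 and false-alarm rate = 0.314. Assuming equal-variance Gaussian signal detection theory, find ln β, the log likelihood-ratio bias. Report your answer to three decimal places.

ln β = 0.036

z(H) = 0.4043
z(FA) = -0.4845
ln β = −½·[z(H)² − z(FA)²] = −0.5 × (0.1635 − 0.2347) = 0.0356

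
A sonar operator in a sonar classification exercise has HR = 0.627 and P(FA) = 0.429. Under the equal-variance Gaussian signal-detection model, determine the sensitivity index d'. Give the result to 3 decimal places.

d' = 0.503

Φ⁻¹(0.627) = 0.3239, Φ⁻¹(0.429) = -0.1789
d' = z(H) − z(FA) = 0.3239 − (-0.1789) = 0.5028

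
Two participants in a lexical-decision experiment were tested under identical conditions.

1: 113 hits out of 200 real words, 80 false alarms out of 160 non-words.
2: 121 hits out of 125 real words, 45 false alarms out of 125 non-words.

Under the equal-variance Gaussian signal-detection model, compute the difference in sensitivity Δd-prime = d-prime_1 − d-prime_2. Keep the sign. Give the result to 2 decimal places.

Δd-prime = -2.05

1: z(0.5650) = 0.164, z(0.5000) = 0.000, d' = 0.164
2: z(0.9680) = 1.852, z(0.3600) = -0.358, d' = 2.210
Δd' = d'_1 − d'_2 = 0.164 − 2.210 = -2.046
2 has the higher sensitivity.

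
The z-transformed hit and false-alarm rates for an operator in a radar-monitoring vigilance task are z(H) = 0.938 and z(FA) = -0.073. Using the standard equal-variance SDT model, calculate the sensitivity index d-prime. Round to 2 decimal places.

d' = z(H) − z(FA) = 0.938 − (-0.073) = 1.011

d-prime = 1.01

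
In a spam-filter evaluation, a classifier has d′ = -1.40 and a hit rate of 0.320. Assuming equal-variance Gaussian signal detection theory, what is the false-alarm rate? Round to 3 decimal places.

false-alarm rate = 0.824

z(hit rate) = z(0.320) = -0.4677
z(FA) = z(H) − d' = -0.4677 − (-1.40) = 0.9323
false-alarm rate = Φ(0.9323) = 0.8244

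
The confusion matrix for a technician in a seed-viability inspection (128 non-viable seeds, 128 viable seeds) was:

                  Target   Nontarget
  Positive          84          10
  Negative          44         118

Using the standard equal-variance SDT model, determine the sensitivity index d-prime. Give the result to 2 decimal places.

d-prime = 1.82

H = 84/128 = 0.6562
FA = 10/128 = 0.0781
z(H) = z(0.6562) = 0.4021
z(FA) = z(0.0781) = -1.4180
d' = z(H) − z(FA) = 0.4021 − (-1.4180) = 1.8201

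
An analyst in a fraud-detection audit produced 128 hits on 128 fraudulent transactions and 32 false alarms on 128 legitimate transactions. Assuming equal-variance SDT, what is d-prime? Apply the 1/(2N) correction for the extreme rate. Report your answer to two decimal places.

The hit rate is 128/128 = 1, so apply the 1/(2N) correction: H → 1 − 1/(2·128) = 0.99609.
z(H) = z(0.99609) = 2.660
z(FA) = z(0.25000) = -0.674
d' = 2.660 − (-0.674) = 3.334

d-prime = 3.33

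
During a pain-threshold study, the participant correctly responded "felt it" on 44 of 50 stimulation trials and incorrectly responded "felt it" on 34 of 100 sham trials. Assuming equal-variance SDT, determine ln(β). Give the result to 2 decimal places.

H = 44/50 = 0.8800
FA = 34/100 = 0.3400
z(0.8800) = 1.175, z(0.3400) = -0.412
ln β = −½·[z(H)² − z(FA)²] = −0.5 × (1.381 − 0.170) = -0.6055

ln β = -0.61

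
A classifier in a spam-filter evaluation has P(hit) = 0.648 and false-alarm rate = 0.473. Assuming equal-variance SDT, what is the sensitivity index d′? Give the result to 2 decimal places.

z(H) = z(0.648) = 0.380
z(FA) = z(0.473) = -0.068
d' = z(H) − z(FA) = 0.380 − (-0.068) = 0.448

d′ = 0.45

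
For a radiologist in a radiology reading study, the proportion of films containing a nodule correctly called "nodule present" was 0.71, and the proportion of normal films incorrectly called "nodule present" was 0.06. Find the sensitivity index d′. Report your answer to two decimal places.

z(0.71) = 0.5534, z(0.06) = -1.5548
d' = z(H) − z(FA) = 0.5534 − (-1.5548) = 2.1082

d′ = 2.11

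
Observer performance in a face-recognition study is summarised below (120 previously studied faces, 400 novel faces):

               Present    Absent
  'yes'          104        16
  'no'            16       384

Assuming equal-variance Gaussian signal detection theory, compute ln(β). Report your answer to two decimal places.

H = 104/120 = 0.8667
FA = 16/400 = 0.0400
z(0.8667) = 1.111, z(0.0400) = -1.751
ln β = −½·[z(H)² − z(FA)²] = −0.5 × (1.234 − 3.066) = 0.916

ln β = 0.92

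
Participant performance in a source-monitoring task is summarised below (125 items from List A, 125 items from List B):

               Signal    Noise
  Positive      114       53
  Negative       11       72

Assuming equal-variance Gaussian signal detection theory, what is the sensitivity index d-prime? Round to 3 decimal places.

d-prime = 1.545

H = 114/125 = 0.9120
FA = 53/125 = 0.4240
Φ⁻¹(0.9120) = 1.3532, Φ⁻¹(0.4240) = -0.1917
d' = z(H) − z(FA) = 1.3532 − (-0.1917) = 1.5449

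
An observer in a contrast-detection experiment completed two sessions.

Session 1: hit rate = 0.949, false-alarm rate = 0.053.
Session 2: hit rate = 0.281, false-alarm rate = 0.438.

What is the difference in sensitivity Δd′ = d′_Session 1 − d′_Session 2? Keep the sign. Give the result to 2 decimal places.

Δd′ = 3.68

Session 1: z(0.949) = 1.635, z(0.053) = -1.616, d' = 3.251
Session 2: z(0.281) = -0.580, z(0.438) = -0.156, d' = -0.424
Δd' = d'_Session 1 − d'_Session 2 = 3.251 − (-0.424) = 3.675
Session 1 has the higher sensitivity.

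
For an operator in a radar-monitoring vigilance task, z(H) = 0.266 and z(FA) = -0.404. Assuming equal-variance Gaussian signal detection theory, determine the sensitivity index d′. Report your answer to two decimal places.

d′ = 0.67

d' = z(H) − z(FA) = 0.266 − (-0.404) = 0.670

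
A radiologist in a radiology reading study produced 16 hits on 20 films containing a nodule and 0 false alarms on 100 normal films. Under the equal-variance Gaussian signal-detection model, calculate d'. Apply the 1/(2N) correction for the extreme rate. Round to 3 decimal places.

The false-alarm rate is 0/100 = 0, so apply the 1/(2N) correction: FA → 1/(2·100) = 0.00500.
z(H) = z(0.80000) = 0.8416
z(FA) = z(0.00500) = -2.5758
d' = 0.8416 − (-2.5758) = 3.4174

d' = 3.417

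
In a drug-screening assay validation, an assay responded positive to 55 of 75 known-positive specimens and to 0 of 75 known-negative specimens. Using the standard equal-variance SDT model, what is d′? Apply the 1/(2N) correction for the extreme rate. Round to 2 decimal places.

The false-alarm rate is 0/75 = 0, so apply the 1/(2N) correction: FA → 1/(2·75) = 0.00667.
z(H) = z(0.73333) = 0.623
z(FA) = z(0.00667) = -2.475
d' = 0.623 − (-2.475) = 3.098

d′ = 3.10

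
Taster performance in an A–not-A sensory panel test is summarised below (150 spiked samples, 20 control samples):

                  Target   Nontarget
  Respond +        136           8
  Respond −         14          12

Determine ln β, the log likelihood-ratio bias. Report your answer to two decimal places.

ln β = -0.84

H = 136/150 = 0.9067
FA = 8/20 = 0.4000
Φ⁻¹(H) = 1.321
Φ⁻¹(FA) = -0.253
ln β = −½·[z(H)² − z(FA)²] = −0.5 × (1.745 − 0.064) = -0.8405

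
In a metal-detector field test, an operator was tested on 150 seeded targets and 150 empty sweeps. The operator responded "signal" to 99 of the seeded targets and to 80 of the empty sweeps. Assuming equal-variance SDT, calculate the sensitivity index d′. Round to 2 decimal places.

d′ = 0.33

H = 99/150 = 0.6600
FA = 80/150 = 0.5333
Φ⁻¹(H) = Φ⁻¹(0.6600) = 0.4125
Φ⁻¹(FA) = Φ⁻¹(0.5333) = 0.0836
d' = z(H) − z(FA) = 0.4125 − 0.0836 = 0.3289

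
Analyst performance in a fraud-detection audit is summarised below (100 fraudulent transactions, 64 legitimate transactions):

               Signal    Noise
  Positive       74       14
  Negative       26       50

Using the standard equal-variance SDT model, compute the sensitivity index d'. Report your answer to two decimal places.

H = 74/100 = 0.7400
FA = 14/64 = 0.2188
z(H) = 0.643
z(FA) = -0.776
d' = z(H) − z(FA) = 0.643 − (-0.776) = 1.419

d' = 1.42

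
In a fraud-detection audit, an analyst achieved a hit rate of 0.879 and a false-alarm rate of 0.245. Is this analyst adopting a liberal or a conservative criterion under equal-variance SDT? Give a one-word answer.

z(H) = 1.170, z(FA) = -0.690
c = −½·(z(H) + z(FA)) = -0.240
c < 0 → liberal criterion (biased toward responding “yes”).

liberal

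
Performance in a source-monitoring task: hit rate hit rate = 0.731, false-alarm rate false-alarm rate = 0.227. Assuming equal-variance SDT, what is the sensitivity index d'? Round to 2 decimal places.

Φ⁻¹(H) = Φ⁻¹(0.731) = 0.6158
Φ⁻¹(FA) = Φ⁻¹(0.227) = -0.7488
d' = z(H) − z(FA) = 0.6158 − (-0.7488) = 1.3646

d' = 1.36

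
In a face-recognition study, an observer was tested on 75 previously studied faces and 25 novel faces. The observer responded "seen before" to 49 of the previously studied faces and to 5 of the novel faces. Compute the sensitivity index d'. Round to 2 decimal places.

H = 49/75 = 0.6533
FA = 5/25 = 0.2000
Φ⁻¹(H) = 0.3942
Φ⁻¹(FA) = -0.8416
d' = z(H) − z(FA) = 0.3942 − (-0.8416) = 1.2358

d' = 1.24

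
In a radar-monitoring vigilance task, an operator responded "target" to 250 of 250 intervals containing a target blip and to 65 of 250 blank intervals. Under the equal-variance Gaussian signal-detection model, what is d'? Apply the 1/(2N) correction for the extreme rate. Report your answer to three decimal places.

d' = 3.522

The hit rate is 250/250 = 1, so apply the 1/(2N) correction: H → 1 − 1/(2·250) = 0.99800.
z(H) = z(0.99800) = 2.8782
z(FA) = z(0.26000) = -0.6433
d' = 2.8782 − (-0.6433) = 3.5215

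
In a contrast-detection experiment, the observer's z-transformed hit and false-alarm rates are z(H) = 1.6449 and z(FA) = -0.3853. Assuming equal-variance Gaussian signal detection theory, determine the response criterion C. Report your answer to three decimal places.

c = −½·[z(H) + z(FA)] = −½·(1.6449 + (-0.3853)) = -0.6298

C = -0.630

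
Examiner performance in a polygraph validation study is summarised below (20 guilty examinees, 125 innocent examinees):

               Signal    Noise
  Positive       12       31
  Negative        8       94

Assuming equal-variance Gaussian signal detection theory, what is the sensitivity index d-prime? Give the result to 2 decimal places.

d-prime = 0.93

H = 12/20 = 0.6000
FA = 31/125 = 0.2480
z(H) = 0.253
z(FA) = -0.681
d' = z(H) − z(FA) = 0.253 − (-0.681) = 0.934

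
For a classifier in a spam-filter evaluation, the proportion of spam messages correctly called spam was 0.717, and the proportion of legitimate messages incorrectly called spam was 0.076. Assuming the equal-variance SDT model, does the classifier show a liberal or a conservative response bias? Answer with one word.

z(H) = 0.574, z(FA) = -1.433
c = −½·(z(H) + z(FA)) = 0.4295
c > 0 → conservative criterion (biased toward responding “no”).

conservative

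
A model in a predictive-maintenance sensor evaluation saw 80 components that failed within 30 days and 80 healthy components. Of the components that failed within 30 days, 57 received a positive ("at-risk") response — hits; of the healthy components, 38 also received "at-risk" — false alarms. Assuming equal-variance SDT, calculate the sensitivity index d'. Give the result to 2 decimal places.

H = 57/80 = 0.7125
FA = 38/80 = 0.4750
z(0.7125) = 0.5607, z(0.4750) = -0.0627
d' = z(H) − z(FA) = 0.5607 − (-0.0627) = 0.6234

d' = 0.62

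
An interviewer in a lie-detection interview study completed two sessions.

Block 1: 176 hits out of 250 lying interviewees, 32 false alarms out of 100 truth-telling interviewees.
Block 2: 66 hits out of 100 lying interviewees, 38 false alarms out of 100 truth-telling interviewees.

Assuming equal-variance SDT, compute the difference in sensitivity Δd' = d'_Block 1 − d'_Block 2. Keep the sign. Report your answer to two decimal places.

Block 1: z(0.7040) = 0.536, z(0.3200) = -0.468, d' = 1.004
Block 2: z(0.6600) = 0.412, z(0.3800) = -0.305, d' = 0.717
Δd' = d'_Block 1 − d'_Block 2 = 1.004 − 0.717 = 0.287
Block 1 has the higher sensitivity.

Δd' = 0.29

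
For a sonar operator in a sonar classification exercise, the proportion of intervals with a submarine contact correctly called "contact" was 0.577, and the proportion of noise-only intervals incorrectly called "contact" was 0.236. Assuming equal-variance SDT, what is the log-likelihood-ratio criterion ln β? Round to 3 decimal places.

z(0.577) = 0.1942, z(0.236) = -0.7192
ln β = −½·[z(H)² − z(FA)²] = −0.5 × (0.0377 − 0.5172) = 0.23975

ln β = 0.240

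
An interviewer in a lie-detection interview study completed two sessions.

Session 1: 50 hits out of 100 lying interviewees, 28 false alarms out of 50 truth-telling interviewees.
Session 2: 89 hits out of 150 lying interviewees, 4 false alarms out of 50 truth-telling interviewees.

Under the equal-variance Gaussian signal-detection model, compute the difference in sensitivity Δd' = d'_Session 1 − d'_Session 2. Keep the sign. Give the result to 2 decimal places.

Δd' = -1.79

Session 1: z(0.5000) = 0.000, z(0.5600) = 0.151, d' = -0.151
Session 2: z(0.5933) = 0.236, z(0.0800) = -1.405, d' = 1.641
Δd' = d'_Session 1 − d'_Session 2 = -0.151 − 1.641 = -1.792
Session 2 has the higher sensitivity.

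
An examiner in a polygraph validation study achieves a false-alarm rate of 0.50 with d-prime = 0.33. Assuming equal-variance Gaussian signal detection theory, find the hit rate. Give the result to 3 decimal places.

hit rate = 0.629

z(false-alarm rate) = z(0.50) = 0.0000
z(H) = z(FA) + d' = 0.0000 + 0.33 = 0.3300
hit rate = Φ(0.3300) = 0.6293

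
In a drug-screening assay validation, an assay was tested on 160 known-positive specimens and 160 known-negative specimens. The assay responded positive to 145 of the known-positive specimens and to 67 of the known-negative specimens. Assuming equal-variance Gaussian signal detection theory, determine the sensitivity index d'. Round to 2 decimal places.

H = 145/160 = 0.9062
FA = 67/160 = 0.4188
Φ⁻¹(H) = 1.318
Φ⁻¹(FA) = -0.205
d' = z(H) − z(FA) = 1.318 − (-0.205) = 1.523

d' = 1.52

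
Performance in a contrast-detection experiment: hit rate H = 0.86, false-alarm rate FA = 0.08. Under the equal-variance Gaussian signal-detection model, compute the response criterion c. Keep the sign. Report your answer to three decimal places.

z(H) = z(0.86) = 1.0803
z(FA) = z(0.08) = -1.4051
c = −½·[z(H) + z(FA)] = −0.5 × (1.0803 + (-1.4051)) = 0.1624
c > 0: the observer has a conservative response bias.

c = 0.162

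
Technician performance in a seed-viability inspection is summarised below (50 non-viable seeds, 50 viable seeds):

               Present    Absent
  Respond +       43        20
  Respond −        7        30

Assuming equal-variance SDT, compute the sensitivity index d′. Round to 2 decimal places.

H = 43/50 = 0.8600
FA = 20/50 = 0.4000
z(H) = z(0.8600) = 1.080
z(FA) = z(0.4000) = -0.253
d' = z(H) − z(FA) = 1.080 − (-0.253) = 1.333

d′ = 1.33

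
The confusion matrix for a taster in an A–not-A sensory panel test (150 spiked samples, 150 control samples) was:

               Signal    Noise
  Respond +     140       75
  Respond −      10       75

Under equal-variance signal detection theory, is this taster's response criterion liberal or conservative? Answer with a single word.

liberal

z(H) = 1.501, z(FA) = 0.000
c = −½·(z(H) + z(FA)) = -0.7505
c < 0 → liberal criterion (biased toward responding “yes”).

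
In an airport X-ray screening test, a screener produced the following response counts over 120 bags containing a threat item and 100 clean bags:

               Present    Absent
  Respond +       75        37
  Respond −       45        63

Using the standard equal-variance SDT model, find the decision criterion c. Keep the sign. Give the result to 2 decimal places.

c = 0.01

H = 75/120 = 0.6250
FA = 37/100 = 0.3700
z(H) = 0.319
z(FA) = -0.332
c = −½·[z(H) + z(FA)] = −0.5 × (0.319 + (-0.332)) = 0.0065
c > 0: the screener has a conservative response bias.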